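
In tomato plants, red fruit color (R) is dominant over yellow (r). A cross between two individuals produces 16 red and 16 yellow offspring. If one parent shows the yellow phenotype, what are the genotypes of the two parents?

Observed offspring: 16 red, 16 yellow
The observed ratio simplifies to 1:1. One parent shows yellow, so its genotype must be rr. A 1:1 offspring split requires the other parent to be heterozygous (Rr).
Parent genotypes: rr × Rr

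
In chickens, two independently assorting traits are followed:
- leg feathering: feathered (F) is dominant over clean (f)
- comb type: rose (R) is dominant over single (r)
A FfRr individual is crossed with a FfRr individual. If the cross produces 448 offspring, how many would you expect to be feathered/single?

Dihybrid cross FfRr × FfRr — consider each gene separately:
leg feathering: Ff × Ff → 1 FF, 2 Ff, 1 ff → 3 F_ : 1 ff (out of 4)
comb type: Rr × Rr → 1 RR, 2 Rr, 1 rr → 3 R_ : 1 rr (out of 4)
Combine (counts out of 4 × 4 = 16): feathered/rose (F_R_) = 3×3 = 9; feathered/single (F_rr) = 3×1 = 3; clean/rose (ffR_) = 1×3 = 3; clean/single (ffrr) = 1×1 = 1
Phenotype counts (out of 16): 9 feathered/rose, 3 feathered/single, 3 clean/rose, 1 clean/single
feathered/single: 3 out of 16 → fraction 3/16
Expected count = 3/16 × 448 = 84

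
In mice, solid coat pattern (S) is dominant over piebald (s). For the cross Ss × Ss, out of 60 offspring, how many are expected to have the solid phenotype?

Punnett square for Ss × Ss:
Offspring genotypes: 1 SS, 2 Ss, 1 ss
Total offspring: 4
Count with target: 3
Probability: 3/4
Expected count = 3/4 × 60 = 45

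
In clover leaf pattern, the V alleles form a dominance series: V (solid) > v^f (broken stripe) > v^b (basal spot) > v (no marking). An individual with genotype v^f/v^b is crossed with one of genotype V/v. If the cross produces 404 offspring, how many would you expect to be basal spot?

Cross: v^f/v^b × V/v
Allele dominance: V > v^f > v^b > v
Offspring genotypes: 1 V/v^f, 1 v^f/v, 1 V/v^b, 1 v^b/v
Phenotype counts: 2 solid, 1 broken stripe, 1 basal spot
basal spot: 1 out of 4 → fraction 1/4
Expected count = 1/4 × 404 = 101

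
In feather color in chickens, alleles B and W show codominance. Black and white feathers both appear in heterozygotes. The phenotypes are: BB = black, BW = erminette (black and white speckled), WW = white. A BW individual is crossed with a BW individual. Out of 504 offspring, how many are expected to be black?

Punnett square for BW × BW:
Offspring genotypes: 1 BB, 2 BW, 1 WW
Phenotype counts: 1 black, 2 erminette (black and white speckled), 1 white
black: 1 out of 4 → fraction 1/4
Expected count = 1/4 × 504 = 126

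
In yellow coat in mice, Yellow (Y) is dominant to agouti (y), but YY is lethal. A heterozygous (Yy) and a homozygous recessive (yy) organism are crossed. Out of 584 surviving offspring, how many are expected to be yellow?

Cross: Yy × yy
Punnett square offspring (before lethality): 2 Yy, 2 yy
No YY offspring are produced in this cross.
yellow: 2 out of 4 → fraction 1/2
Expected count = 1/2 × 584 = 292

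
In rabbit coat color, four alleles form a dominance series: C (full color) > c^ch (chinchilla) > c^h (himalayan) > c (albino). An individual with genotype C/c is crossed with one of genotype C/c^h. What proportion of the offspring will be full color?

Cross: C/c × C/c^h
Allele dominance: C > c^ch > c^h > c
Offspring genotypes: 1 C/C, 1 C/c^h, 1 C/c, 1 c^h/c
Phenotype counts: 3 full color, 1 himalayan
full color: 3 out of 4
Probability: 3/4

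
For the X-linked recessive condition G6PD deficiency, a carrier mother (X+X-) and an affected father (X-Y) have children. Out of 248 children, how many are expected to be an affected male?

Cross: X+X- × X-Y
Offspring: 1 X+X-, 1 X+Y, 1 X-X-, 1 X-Y
Probability of an affected male: 1/4
Expected count = 1/4 × 248 = 62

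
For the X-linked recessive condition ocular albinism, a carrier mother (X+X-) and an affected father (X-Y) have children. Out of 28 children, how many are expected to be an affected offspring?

Cross: X+X- × X-Y
Offspring: 1 X+X-, 1 X+Y, 1 X-X-, 1 X-Y
Probability of an affected offspring: 2/4 = 1/2
Expected count = 1/2 × 28 = 14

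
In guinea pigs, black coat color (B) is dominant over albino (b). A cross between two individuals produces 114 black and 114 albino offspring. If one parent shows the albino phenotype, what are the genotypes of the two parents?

Observed offspring: 114 black, 114 albino
The observed ratio simplifies to 1:1. One parent shows albino, so its genotype must be bb. A 1:1 offspring split requires the other parent to be heterozygous (Bb).
Parent genotypes: bb × Bb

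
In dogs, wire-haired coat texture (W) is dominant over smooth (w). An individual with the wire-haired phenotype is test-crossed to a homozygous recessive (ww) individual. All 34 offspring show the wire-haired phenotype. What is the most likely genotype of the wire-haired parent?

Test cross: ? × ww
All offspring are wire-haired.
If the unknown parent were heterozygous (Ww), about half of 34 offspring would be smooth; none are. The unknown parent is most likely homozygous dominant (WW).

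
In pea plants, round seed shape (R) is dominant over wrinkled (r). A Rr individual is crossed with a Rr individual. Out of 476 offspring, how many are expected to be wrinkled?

Punnett square for Rr × Rr:
Offspring genotypes: 1 RR, 2 Rr, 1 rr
round: 3, wrinkled: 1
wrinkled: 1 out of 4 → fraction 1/4
Expected count = 1/4 × 476 = 119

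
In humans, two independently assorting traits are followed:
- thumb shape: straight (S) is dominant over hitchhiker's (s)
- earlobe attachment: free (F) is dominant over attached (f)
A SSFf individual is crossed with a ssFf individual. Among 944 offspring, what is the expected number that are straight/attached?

Dihybrid cross SSFf × ssFf — consider each gene separately:
thumb shape: SS × ss → 4 Ss → 4 S_ (out of 4)
earlobe attachment: Ff × Ff → 1 FF, 2 Ff, 1 ff → 3 F_ : 1 ff (out of 4)
Combine (counts out of 4 × 4 = 16): straight/free (S_F_) = 4×3 = 12; straight/attached (S_ff) = 4×1 = 4
Phenotype counts (out of 16): 12 straight/free, 4 straight/attached
straight/attached: 4 out of 16 → fraction 1/4
Expected count = 1/4 × 944 = 236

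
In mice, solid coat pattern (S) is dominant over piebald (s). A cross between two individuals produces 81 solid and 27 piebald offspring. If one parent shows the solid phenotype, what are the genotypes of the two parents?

Observed offspring: 81 solid, 27 piebald
The observed ratio simplifies to 3:1. Piebald (ss) offspring appear, so each parent must contribute one s allele. The parent stated to show solid carries S, so it is Ss. The other parent is then either Ss or ss: Ss × ss would give a 1:1 split, whereas Ss × Ss gives 3:1 — matching the data. So both parents are heterozygous (Ss × Ss).
Parent genotypes: Ss × Ss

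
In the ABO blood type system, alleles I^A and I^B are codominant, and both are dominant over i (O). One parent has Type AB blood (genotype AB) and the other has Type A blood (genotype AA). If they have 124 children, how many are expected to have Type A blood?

Cross: AB × AA
Possible offspring genotypes: 2 AA, 2 AB
Blood type counts: 2 Type A, 2 Type AB
Probability of Type A: 2/4 = 1/2
Expected count = 1/2 × 124 = 62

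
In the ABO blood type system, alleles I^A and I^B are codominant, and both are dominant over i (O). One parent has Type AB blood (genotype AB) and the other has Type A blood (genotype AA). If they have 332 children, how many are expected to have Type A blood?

Cross: AB × AA
Possible offspring genotypes: 2 AA, 2 AB
Blood type counts: 2 Type A, 2 Type AB
Probability of Type A: 2/4 = 1/2
Expected count = 1/2 × 332 = 166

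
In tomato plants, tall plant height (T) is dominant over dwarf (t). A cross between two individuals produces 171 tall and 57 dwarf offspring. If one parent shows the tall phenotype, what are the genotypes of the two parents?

Observed offspring: 171 tall, 57 dwarf
The observed ratio simplifies to 3:1. Dwarf (tt) offspring appear, so each parent must contribute one t allele. The parent stated to show tall carries T, so it is Tt. The other parent is then either Tt or tt: Tt × tt would give a 1:1 split, whereas Tt × Tt gives 3:1 — matching the data. So both parents are heterozygous (Tt × Tt).
Parent genotypes: Tt × Tt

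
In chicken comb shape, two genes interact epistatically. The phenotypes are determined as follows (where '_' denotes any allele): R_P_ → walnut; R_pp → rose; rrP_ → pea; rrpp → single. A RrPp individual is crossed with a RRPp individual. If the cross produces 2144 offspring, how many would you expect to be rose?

Cross: RrPp × RRPp — consider each gene separately:
R gene: Rr × RR → 2 RR, 2 Rr → 4 R_ (out of 4)
P gene: Pp × Pp → 1 PP, 2 Pp, 1 pp → 3 P_ : 1 pp (out of 4)
Genotype classes (out of 4 × 4 = 16): R_P_ = 4×3 = 12; R_pp = 4×1 = 4
Apply the phenotype rules: R_P_ (12) → walnut; R_pp (4) → rose
Phenotype counts (out of 16): 12 walnut, 4 rose
rose: 4 out of 16 → fraction 1/4
Expected count = 1/4 × 2144 = 536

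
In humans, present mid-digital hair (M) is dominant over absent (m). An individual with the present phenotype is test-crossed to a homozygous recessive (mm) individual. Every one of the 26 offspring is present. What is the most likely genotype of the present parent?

Test cross: ? × mm
All offspring are present.
If the unknown parent were heterozygous (Mm), about half of 26 offspring would be absent; none are. The unknown parent is most likely homozygous dominant (MM).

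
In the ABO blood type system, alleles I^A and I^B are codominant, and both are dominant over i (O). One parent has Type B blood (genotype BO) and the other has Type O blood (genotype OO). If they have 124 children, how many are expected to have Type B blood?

Cross: BO × OO
Possible offspring genotypes: 2 BO, 2 OO
Blood type counts: 2 Type B, 2 Type O
Probability of Type B: 2/4 = 1/2
Expected count = 1/2 × 124 = 62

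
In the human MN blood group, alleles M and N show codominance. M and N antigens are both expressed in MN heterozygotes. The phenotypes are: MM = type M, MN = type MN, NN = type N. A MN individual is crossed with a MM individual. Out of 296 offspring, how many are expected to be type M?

Punnett square for MN × MM:
Offspring genotypes: 2 MM, 2 MN
Phenotype counts: 2 type M, 2 type MN
type M: 2 out of 4 → fraction 1/2
Expected count = 1/2 × 296 = 148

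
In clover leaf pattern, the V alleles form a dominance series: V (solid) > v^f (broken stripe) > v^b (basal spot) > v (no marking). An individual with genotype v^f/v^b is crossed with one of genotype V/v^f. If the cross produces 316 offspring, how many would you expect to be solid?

Cross: v^f/v^b × V/v^f
Allele dominance: V > v^f > v^b > v
Offspring genotypes: 1 V/v^f, 1 v^f/v^f, 1 V/v^b, 1 v^f/v^b
Phenotype counts: 2 solid, 2 broken stripe
solid: 2 out of 4 → fraction 1/2
Expected count = 1/2 × 316 = 158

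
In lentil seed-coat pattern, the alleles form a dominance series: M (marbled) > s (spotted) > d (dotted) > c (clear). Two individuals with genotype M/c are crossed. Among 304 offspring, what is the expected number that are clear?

Cross: M/c × M/c
Allele dominance: M > s > d > c
Offspring genotypes: 1 M/M, 2 M/c, 1 c/c
Phenotype counts: 3 marbled, 1 clear
clear: 1 out of 4 → fraction 1/4
Expected count = 1/4 × 304 = 76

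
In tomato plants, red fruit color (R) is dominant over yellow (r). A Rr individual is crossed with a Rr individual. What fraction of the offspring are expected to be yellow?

Punnett square for Rr × Rr:
Offspring genotypes: 1 RR, 2 Rr, 1 rr
red: 3, yellow: 1
yellow: 1 out of 4
Probability: 1/4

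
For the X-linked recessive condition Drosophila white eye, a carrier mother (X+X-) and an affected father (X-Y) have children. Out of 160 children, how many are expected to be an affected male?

Cross: X+X- × X-Y
Offspring: 1 X+X-, 1 X+Y, 1 X-X-, 1 X-Y
Probability of an affected male: 1/4
Expected count = 1/4 × 160 = 40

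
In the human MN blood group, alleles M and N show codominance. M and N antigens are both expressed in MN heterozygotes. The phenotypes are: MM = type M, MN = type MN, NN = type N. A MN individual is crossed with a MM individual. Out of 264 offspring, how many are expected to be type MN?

Punnett square for MN × MM:
Offspring genotypes: 2 MM, 2 MN
Phenotype counts: 2 type M, 2 type MN
type MN: 2 out of 4 → fraction 1/2
Expected count = 1/2 × 264 = 132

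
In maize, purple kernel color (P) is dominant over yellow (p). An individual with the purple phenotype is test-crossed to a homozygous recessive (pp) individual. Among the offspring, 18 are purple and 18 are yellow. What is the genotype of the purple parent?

Test cross: ? × pp
Offspring: 18 purple, 18 yellow — approximately 1:1.
A 1:1 ratio in a test cross indicates the unknown parent is heterozygous (Pp).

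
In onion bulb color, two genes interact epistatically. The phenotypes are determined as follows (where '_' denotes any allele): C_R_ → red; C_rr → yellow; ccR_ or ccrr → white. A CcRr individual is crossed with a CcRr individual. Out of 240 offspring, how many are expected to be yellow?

Cross: CcRr × CcRr — consider each gene separately:
C gene: Cc × Cc → 1 CC, 2 Cc, 1 cc → 3 C_ : 1 cc (out of 4)
R gene: Rr × Rr → 1 RR, 2 Rr, 1 rr → 3 R_ : 1 rr (out of 4)
Genotype classes (out of 4 × 4 = 16): C_R_ = 3×3 = 9; C_rr = 3×1 = 3; ccR_ = 1×3 = 3; ccrr = 1×1 = 1
Apply the phenotype rules: C_R_ (9) → red; C_rr (3) → yellow; ccR_ (3) + ccrr (1) → white
Phenotype counts (out of 16): 9 red, 3 yellow, 4 white
yellow: 3 out of 16 → fraction 3/16
Expected count = 3/16 × 240 = 45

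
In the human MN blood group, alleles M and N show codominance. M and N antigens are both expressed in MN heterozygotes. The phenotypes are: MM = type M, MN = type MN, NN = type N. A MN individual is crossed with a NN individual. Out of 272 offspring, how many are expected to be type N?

Punnett square for MN × NN:
Offspring genotypes: 2 MN, 2 NN
Phenotype counts: 2 type MN, 2 type N
type N: 2 out of 4 → fraction 1/2
Expected count = 1/2 × 272 = 136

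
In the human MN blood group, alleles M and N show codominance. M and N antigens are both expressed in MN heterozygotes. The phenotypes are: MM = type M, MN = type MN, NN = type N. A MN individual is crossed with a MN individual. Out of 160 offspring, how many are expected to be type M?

Punnett square for MN × MN:
Offspring genotypes: 1 MM, 2 MN, 1 NN
Phenotype counts: 1 type M, 2 type MN, 1 type N
type M: 1 out of 4 → fraction 1/4
Expected count = 1/4 × 160 = 40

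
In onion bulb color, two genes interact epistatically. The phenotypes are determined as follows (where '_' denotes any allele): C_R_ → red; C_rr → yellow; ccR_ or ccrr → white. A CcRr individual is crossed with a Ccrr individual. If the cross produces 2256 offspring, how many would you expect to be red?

Cross: CcRr × Ccrr — consider each gene separately:
C gene: Cc × Cc → 1 CC, 2 Cc, 1 cc → 3 C_ : 1 cc (out of 4)
R gene: Rr × rr → 2 Rr, 2 rr → 2 R_ : 2 rr (out of 4)
Genotype classes (out of 4 × 4 = 16): C_R_ = 3×2 = 6; C_rr = 3×2 = 6; ccR_ = 1×2 = 2; ccrr = 1×2 = 2
Apply the phenotype rules: C_R_ (6) → red; C_rr (6) → yellow; ccR_ (2) + ccrr (2) → white
Phenotype counts (out of 16): 6 red, 6 yellow, 4 white
red: 6 out of 16 → fraction 3/8
Expected count = 3/8 × 2256 = 846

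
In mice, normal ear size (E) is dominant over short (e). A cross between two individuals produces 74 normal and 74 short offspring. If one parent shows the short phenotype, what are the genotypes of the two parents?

Observed offspring: 74 normal, 74 short
The observed ratio simplifies to 1:1. One parent shows short, so its genotype must be ee. A 1:1 offspring split requires the other parent to be heterozygous (Ee).
Parent genotypes: ee × Ee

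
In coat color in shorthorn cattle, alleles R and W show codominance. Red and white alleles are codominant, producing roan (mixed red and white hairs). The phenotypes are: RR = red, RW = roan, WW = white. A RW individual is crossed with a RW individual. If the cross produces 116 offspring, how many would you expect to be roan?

Punnett square for RW × RW:
Offspring genotypes: 1 RR, 2 RW, 1 WW
Phenotype counts: 1 red, 2 roan, 1 white
roan: 2 out of 4 → fraction 1/2
Expected count = 1/2 × 116 = 58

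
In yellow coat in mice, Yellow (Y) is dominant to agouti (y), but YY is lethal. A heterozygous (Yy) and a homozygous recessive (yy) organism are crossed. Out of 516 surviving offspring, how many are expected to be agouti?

Cross: Yy × yy
Punnett square offspring (before lethality): 2 Yy, 2 yy
No YY offspring are produced in this cross.
agouti: 2 out of 4 → fraction 1/2
Expected count = 1/2 × 516 = 258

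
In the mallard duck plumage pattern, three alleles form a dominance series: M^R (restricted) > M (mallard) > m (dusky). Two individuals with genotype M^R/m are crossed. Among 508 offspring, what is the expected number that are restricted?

Cross: M^R/m × M^R/m
Allele dominance: M^R > M > m
Offspring genotypes: 1 M^R/M^R, 2 M^R/m, 1 m/m
Phenotype counts: 3 restricted, 1 dusky
restricted: 3 out of 4 → fraction 3/4
Expected count = 3/4 × 508 = 381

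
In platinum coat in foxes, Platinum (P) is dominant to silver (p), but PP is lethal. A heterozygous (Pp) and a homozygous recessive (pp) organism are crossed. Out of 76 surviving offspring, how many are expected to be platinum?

Cross: Pp × pp
Punnett square offspring (before lethality): 2 Pp, 2 pp
No PP offspring are produced in this cross.
platinum: 2 out of 4 → fraction 1/2
Expected count = 1/2 × 76 = 38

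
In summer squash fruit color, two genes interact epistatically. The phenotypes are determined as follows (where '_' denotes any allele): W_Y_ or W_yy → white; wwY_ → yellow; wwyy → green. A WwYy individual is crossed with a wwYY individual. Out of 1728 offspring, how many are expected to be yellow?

Cross: WwYy × wwYY — consider each gene separately:
W gene: Ww × ww → 2 Ww, 2 ww → 2 W_ : 2 ww (out of 4)
Y gene: Yy × YY → 2 YY, 2 Yy → 4 Y_ (out of 4)
Genotype classes (out of 4 × 4 = 16): W_Y_ = 2×4 = 8; wwY_ = 2×4 = 8
Apply the phenotype rules: W_Y_ (8) → white; wwY_ (8) → yellow
Phenotype counts (out of 16): 8 white, 8 yellow
yellow: 8 out of 16 → fraction 1/2
Expected count = 1/2 × 1728 = 864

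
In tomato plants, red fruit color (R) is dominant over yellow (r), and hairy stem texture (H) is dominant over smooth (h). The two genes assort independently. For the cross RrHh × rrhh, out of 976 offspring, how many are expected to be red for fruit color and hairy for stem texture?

Dihybrid cross RrHh × rrhh — consider each gene separately:
fruit color: Rr × rr → 2 Rr, 2 rr → 2 R_ : 2 rr (out of 4)
stem texture: Hh × hh → 2 Hh, 2 hh → 2 H_ : 2 hh (out of 4)
Looking for: red (R_) and hairy (H_)
P(red) = 2/4, P(hairy) = 2/4
P(both) = 2/4 × 2/4 = 4/16 = 1/4
Expected count = 1/4 × 976 = 244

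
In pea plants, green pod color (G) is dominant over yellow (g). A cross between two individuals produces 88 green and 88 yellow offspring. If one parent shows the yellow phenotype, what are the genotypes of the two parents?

Observed offspring: 88 green, 88 yellow
The observed ratio simplifies to 1:1. One parent shows yellow, so its genotype must be gg. A 1:1 offspring split requires the other parent to be heterozygous (Gg).
Parent genotypes: gg × Gg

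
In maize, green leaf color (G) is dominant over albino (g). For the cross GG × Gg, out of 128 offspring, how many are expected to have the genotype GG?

Punnett square for GG × Gg:
Offspring genotypes: 2 GG, 2 Gg
Total offspring: 4
Count with target: 2
Probability: 2/4 = 1/2
Expected count = 1/2 × 128 = 64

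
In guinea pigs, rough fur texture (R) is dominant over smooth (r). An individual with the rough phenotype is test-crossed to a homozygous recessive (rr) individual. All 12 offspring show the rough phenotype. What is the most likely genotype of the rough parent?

Test cross: ? × rr
All offspring are rough.
If the unknown parent were heterozygous (Rr), about half of 12 offspring would be smooth; none are. The unknown parent is most likely homozygous dominant (RR).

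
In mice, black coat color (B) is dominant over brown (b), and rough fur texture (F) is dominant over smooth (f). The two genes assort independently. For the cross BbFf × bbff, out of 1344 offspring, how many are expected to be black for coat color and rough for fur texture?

Dihybrid cross BbFf × bbff — consider each gene separately:
coat color: Bb × bb → 2 Bb, 2 bb → 2 B_ : 2 bb (out of 4)
fur texture: Ff × ff → 2 Ff, 2 ff → 2 F_ : 2 ff (out of 4)
Looking for: black (B_) and rough (F_)
P(black) = 2/4, P(rough) = 2/4
P(both) = 2/4 × 2/4 = 4/16 = 1/4
Expected count = 1/4 × 1344 = 336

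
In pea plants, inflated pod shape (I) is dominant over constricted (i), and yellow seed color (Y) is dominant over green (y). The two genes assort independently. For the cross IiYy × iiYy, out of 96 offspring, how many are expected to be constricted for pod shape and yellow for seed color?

Dihybrid cross IiYy × iiYy — consider each gene separately:
pod shape: Ii × ii → 2 Ii, 2 ii → 2 I_ : 2 ii (out of 4)
seed color: Yy × Yy → 1 YY, 2 Yy, 1 yy → 3 Y_ : 1 yy (out of 4)
Looking for: constricted (ii) and yellow (Y_)
P(constricted) = 2/4, P(yellow) = 3/4
P(both) = 2/4 × 3/4 = 6/16 = 3/8
Expected count = 3/8 × 96 = 36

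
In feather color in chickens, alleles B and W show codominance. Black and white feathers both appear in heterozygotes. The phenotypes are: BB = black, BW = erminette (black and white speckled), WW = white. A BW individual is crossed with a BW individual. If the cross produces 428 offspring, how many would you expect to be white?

Punnett square for BW × BW:
Offspring genotypes: 1 BB, 2 BW, 1 WW
Phenotype counts: 1 black, 2 erminette (black and white speckled), 1 white
white: 1 out of 4 → fraction 1/4
Expected count = 1/4 × 428 = 107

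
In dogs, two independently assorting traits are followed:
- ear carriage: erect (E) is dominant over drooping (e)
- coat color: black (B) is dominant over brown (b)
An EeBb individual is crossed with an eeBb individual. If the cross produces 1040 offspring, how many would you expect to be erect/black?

Dihybrid cross EeBb × eeBb — consider each gene separately:
ear carriage: Ee × ee → 2 Ee, 2 ee → 2 E_ : 2 ee (out of 4)
coat color: Bb × Bb → 1 BB, 2 Bb, 1 bb → 3 B_ : 1 bb (out of 4)
Combine (counts out of 4 × 4 = 16): erect/black (E_B_) = 2×3 = 6; erect/brown (E_bb) = 2×1 = 2; drooping/black (eeB_) = 2×3 = 6; drooping/brown (eebb) = 2×1 = 2
Phenotype counts (out of 16): 6 erect/black, 2 erect/brown, 6 drooping/black, 2 drooping/brown
erect/black: 6 out of 16 → fraction 3/8
Expected count = 3/8 × 1040 = 390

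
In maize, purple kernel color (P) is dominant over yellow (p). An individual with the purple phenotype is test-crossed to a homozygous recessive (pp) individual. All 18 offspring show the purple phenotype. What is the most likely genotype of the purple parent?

Test cross: ? × pp
All offspring are purple.
If the unknown parent were heterozygous (Pp), about half of 18 offspring would be yellow; none are. The unknown parent is most likely homozygous dominant (PP).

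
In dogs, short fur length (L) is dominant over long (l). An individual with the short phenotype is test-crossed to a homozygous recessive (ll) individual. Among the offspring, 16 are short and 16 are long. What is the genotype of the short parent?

Test cross: ? × ll
Offspring: 16 short, 16 long — approximately 1:1.
A 1:1 ratio in a test cross indicates the unknown parent is heterozygous (Ll).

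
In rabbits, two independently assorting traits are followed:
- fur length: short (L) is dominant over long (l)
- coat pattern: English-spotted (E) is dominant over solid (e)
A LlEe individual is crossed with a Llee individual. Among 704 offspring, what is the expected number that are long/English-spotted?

Dihybrid cross LlEe × Llee — consider each gene separately:
fur length: Ll × Ll → 1 LL, 2 Ll, 1 ll → 3 L_ : 1 ll (out of 4)
coat pattern: Ee × ee → 2 Ee, 2 ee → 2 E_ : 2 ee (out of 4)
Combine (counts out of 4 × 4 = 16): short/English-spotted (L_E_) = 3×2 = 6; short/solid (L_ee) = 3×2 = 6; long/English-spotted (llE_) = 1×2 = 2; long/solid (llee) = 1×2 = 2
Phenotype counts (out of 16): 6 short/English-spotted, 6 short/solid, 2 long/English-spotted, 2 long/solid
long/English-spotted: 2 out of 16 → fraction 1/8
Expected count = 1/8 × 704 = 88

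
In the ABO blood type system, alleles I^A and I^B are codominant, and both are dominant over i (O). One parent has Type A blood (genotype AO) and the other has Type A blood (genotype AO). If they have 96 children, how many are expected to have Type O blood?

Cross: AO × AO
Possible offspring genotypes: 1 AA, 2 AO, 1 OO
Blood type counts: 3 Type A, 1 Type O
Probability of Type O: 1/4
Expected count = 1/4 × 96 = 24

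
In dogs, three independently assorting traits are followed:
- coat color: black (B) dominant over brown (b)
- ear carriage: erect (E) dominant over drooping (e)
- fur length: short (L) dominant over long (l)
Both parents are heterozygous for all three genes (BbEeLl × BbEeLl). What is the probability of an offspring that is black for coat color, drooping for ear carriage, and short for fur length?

Trihybrid cross: BbEeLl × BbEeLl
Each trait segregates independently with a 3:1 phenotypic ratio, so each gene contributes 3/4 (dominant) or 1/4 (recessive).
Target: black (coat color), drooping (ear carriage), short (fur length)
Probability = product of independent per-trait probabilities
= 3/4 × 1/4 × 3/4 = 9/64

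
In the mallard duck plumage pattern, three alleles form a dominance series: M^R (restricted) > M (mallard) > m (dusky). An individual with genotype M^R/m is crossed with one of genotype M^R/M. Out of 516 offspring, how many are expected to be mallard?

Cross: M^R/m × M^R/M
Allele dominance: M^R > M > m
Offspring genotypes: 1 M^R/M^R, 1 M^R/M, 1 M^R/m, 1 M/m
Phenotype counts: 3 restricted, 1 mallard
mallard: 1 out of 4 → fraction 1/4
Expected count = 1/4 × 516 = 129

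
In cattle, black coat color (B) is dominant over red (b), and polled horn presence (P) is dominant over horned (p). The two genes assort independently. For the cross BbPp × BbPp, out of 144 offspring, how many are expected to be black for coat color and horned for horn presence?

Dihybrid cross BbPp × BbPp — consider each gene separately:
coat color: Bb × Bb → 1 BB, 2 Bb, 1 bb → 3 B_ : 1 bb (out of 4)
horn presence: Pp × Pp → 1 PP, 2 Pp, 1 pp → 3 P_ : 1 pp (out of 4)
Looking for: black (B_) and horned (pp)
P(black) = 3/4, P(horned) = 1/4
P(both) = 3/4 × 1/4 = 3/16
Expected count = 3/16 × 144 = 27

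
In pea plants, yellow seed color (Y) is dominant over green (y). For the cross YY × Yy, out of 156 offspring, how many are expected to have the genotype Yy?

Punnett square for YY × Yy:
Offspring genotypes: 2 YY, 2 Yy
Total offspring: 4
Count with target: 2
Probability: 2/4 = 1/2
Expected count = 1/2 × 156 = 78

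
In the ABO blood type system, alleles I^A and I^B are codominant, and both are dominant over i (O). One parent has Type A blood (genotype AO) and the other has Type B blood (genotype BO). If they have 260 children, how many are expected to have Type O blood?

Cross: AO × BO
Possible offspring genotypes: 1 AB, 1 AO, 1 BO, 1 OO
Blood type counts: 1 Type AB, 1 Type A, 1 Type B, 1 Type O
Probability of Type O: 1/4
Expected count = 1/4 × 260 = 65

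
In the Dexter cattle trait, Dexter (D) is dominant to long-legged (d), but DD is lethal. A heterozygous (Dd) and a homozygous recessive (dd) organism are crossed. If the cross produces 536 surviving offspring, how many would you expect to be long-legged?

Cross: Dd × dd
Punnett square offspring (before lethality): 2 Dd, 2 dd
No DD offspring are produced in this cross.
long-legged: 2 out of 4 → fraction 1/2
Expected count = 1/2 × 536 = 268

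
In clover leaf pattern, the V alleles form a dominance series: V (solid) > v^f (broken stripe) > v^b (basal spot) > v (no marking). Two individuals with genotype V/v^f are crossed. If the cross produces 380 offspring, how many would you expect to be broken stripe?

Cross: V/v^f × V/v^f
Allele dominance: V > v^f > v^b > v
Offspring genotypes: 1 V/V, 2 V/v^f, 1 v^f/v^f
Phenotype counts: 3 solid, 1 broken stripe
broken stripe: 1 out of 4 → fraction 1/4
Expected count = 1/4 × 380 = 95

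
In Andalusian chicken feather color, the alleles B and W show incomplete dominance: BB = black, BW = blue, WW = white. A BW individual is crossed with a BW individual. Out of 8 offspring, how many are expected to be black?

Punnett square for BW × BW:
Offspring genotypes: 1 BB, 2 BW, 1 WW
Phenotype counts: 1 black, 2 blue, 1 white
black: 1 out of 4 → fraction 1/4
Expected count = 1/4 × 8 = 2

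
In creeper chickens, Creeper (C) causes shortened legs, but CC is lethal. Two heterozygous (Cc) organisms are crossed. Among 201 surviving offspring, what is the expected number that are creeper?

Cross: Cc × Cc
Punnett square offspring (before lethality): 1 CC, 2 Cc, 1 cc
The CC genotype is lethal (embryos die); surviving offspring: 2 Cc, 1 cc
creeper: 2 out of 3 → fraction 2/3
Expected count = 2/3 × 201 = 134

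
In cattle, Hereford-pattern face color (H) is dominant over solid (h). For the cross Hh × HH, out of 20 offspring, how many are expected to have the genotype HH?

Punnett square for Hh × HH:
Offspring genotypes: 2 HH, 2 Hh
Total offspring: 4
Count with target: 2
Probability: 2/4 = 1/2
Expected count = 1/2 × 20 = 10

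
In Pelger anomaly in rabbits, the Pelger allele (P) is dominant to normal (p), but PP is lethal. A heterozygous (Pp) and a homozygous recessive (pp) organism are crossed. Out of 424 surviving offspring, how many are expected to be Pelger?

Cross: Pp × pp
Punnett square offspring (before lethality): 2 Pp, 2 pp
No PP offspring are produced in this cross.
Pelger: 2 out of 4 → fraction 1/2
Expected count = 1/2 × 424 = 212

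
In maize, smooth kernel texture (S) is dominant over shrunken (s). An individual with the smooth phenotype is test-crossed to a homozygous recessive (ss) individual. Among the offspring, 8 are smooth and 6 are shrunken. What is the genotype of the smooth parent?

Test cross: ? × ss
Offspring: 8 smooth, 6 shrunken — approximately 1:1.
A 1:1 ratio in a test cross indicates the unknown parent is heterozygous (Ss).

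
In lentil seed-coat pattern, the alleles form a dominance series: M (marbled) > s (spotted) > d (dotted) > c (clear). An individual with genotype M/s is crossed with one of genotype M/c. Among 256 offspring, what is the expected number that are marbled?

Cross: M/s × M/c
Allele dominance: M > s > d > c
Offspring genotypes: 1 M/M, 1 M/c, 1 M/s, 1 s/c
Phenotype counts: 3 marbled, 1 spotted
marbled: 3 out of 4 → fraction 3/4
Expected count = 3/4 × 256 = 192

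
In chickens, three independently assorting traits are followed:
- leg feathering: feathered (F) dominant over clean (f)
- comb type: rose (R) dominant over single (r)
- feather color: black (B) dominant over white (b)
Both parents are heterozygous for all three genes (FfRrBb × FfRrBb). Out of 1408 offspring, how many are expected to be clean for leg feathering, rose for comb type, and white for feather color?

Trihybrid cross: FfRrBb × FfRrBb
Each trait segregates independently with a 3:1 phenotypic ratio, so each gene contributes 3/4 (dominant) or 1/4 (recessive).
Target: clean (leg feathering), rose (comb type), white (feather color)
Probability = product of independent per-trait probabilities
= 1/4 × 3/4 × 1/4 = 3/64
Expected count = 3/64 × 1408 = 66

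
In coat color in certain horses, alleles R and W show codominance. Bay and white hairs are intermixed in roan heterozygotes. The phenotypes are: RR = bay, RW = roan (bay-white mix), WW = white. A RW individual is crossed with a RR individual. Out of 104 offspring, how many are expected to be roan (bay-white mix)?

Punnett square for RW × RR:
Offspring genotypes: 2 RR, 2 RW
Phenotype counts: 2 bay, 2 roan (bay-white mix)
roan (bay-white mix): 2 out of 4 → fraction 1/2
Expected count = 1/2 × 104 = 52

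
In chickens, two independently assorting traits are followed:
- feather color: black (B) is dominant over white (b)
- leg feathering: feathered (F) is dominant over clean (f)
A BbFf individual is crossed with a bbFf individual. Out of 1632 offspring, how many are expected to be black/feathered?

Dihybrid cross BbFf × bbFf — consider each gene separately:
feather color: Bb × bb → 2 Bb, 2 bb → 2 B_ : 2 bb (out of 4)
leg feathering: Ff × Ff → 1 FF, 2 Ff, 1 ff → 3 F_ : 1 ff (out of 4)
Combine (counts out of 4 × 4 = 16): black/feathered (B_F_) = 2×3 = 6; black/clean (B_ff) = 2×1 = 2; white/feathered (bbF_) = 2×3 = 6; white/clean (bbff) = 2×1 = 2
Phenotype counts (out of 16): 6 black/feathered, 2 black/clean, 6 white/feathered, 2 white/clean
black/feathered: 6 out of 16 → fraction 3/8
Expected count = 3/8 × 1632 = 612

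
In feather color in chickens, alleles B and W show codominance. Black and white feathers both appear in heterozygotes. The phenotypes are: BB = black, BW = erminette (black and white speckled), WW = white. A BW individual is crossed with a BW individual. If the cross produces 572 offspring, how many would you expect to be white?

Punnett square for BW × BW:
Offspring genotypes: 1 BB, 2 BW, 1 WW
Phenotype counts: 1 black, 2 erminette (black and white speckled), 1 white
white: 1 out of 4 → fraction 1/4
Expected count = 1/4 × 572 = 143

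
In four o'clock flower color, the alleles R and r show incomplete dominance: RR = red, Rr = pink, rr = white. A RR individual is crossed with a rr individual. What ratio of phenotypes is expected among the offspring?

Punnett square for RR × rr:
Offspring genotypes: 4 Rr
Phenotype counts: 4 pink
Ratio: all pink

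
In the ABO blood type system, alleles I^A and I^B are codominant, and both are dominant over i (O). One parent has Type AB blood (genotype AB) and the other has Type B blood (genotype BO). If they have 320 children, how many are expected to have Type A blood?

Cross: AB × BO
Possible offspring genotypes: 1 AB, 1 AO, 1 BB, 1 BO
Blood type counts: 1 Type AB, 1 Type A, 2 Type B
Probability of Type A: 1/4
Expected count = 1/4 × 320 = 80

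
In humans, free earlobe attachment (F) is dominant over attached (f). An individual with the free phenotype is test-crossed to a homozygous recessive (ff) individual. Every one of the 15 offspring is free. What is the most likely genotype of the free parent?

Test cross: ? × ff
All offspring are free.
If the unknown parent were heterozygous (Ff), about half of 15 offspring would be attached; none are. The unknown parent is most likely homozygous dominant (FF).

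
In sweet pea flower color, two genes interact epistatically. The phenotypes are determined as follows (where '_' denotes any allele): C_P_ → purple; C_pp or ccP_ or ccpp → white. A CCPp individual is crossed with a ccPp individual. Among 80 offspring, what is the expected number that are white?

Cross: CCPp × ccPp — consider each gene separately:
C gene: CC × cc → 4 Cc → 4 C_ (out of 4)
P gene: Pp × Pp → 1 PP, 2 Pp, 1 pp → 3 P_ : 1 pp (out of 4)
Genotype classes (out of 4 × 4 = 16): C_P_ = 4×3 = 12; C_pp = 4×1 = 4
Apply the phenotype rules: C_P_ (12) → purple; C_pp (4) → white
Phenotype counts (out of 16): 12 purple, 4 white
white: 4 out of 16 → fraction 1/4
Expected count = 1/4 × 80 = 20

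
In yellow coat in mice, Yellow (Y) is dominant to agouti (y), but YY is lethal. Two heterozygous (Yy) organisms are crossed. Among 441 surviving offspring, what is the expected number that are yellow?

Cross: Yy × Yy
Punnett square offspring (before lethality): 1 YY, 2 Yy, 1 yy
The YY genotype is lethal (embryos die); surviving offspring: 2 Yy, 1 yy
yellow: 2 out of 3 → fraction 2/3
Expected count = 2/3 × 441 = 294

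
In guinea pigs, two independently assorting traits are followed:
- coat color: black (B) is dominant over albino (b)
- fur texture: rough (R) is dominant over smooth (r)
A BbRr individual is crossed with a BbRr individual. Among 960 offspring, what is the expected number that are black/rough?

Dihybrid cross BbRr × BbRr — consider each gene separately:
coat color: Bb × Bb → 1 BB, 2 Bb, 1 bb → 3 B_ : 1 bb (out of 4)
fur texture: Rr × Rr → 1 RR, 2 Rr, 1 rr → 3 R_ : 1 rr (out of 4)
Combine (counts out of 4 × 4 = 16): black/rough (B_R_) = 3×3 = 9; black/smooth (B_rr) = 3×1 = 3; albino/rough (bbR_) = 1×3 = 3; albino/smooth (bbrr) = 1×1 = 1
Phenotype counts (out of 16): 9 black/rough, 3 black/smooth, 3 albino/rough, 1 albino/smooth
black/rough: 9 out of 16 → fraction 9/16
Expected count = 9/16 × 960 = 540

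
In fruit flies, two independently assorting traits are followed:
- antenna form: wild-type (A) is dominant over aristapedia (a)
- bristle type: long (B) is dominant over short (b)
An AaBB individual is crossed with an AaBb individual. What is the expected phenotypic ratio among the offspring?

Dihybrid cross AaBB × AaBb — consider each gene separately:
antenna form: Aa × Aa → 1 AA, 2 Aa, 1 aa → 3 A_ : 1 aa (out of 4)
bristle type: BB × Bb → 2 BB, 2 Bb → 4 B_ (out of 4)
Combine (counts out of 4 × 4 = 16): wild-type/long (A_B_) = 3×4 = 12; aristapedia/long (aaB_) = 1×4 = 4
Phenotype counts (out of 16): 12 wild-type/long, 4 aristapedia/long
Ratio: 3 wild-type/long : 1 aristapedia/long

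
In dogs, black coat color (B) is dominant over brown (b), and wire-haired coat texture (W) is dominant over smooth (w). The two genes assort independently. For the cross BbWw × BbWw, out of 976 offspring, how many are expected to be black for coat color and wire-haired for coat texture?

Dihybrid cross BbWw × BbWw — consider each gene separately:
coat color: Bb × Bb → 1 BB, 2 Bb, 1 bb → 3 B_ : 1 bb (out of 4)
coat texture: Ww × Ww → 1 WW, 2 Ww, 1 ww → 3 W_ : 1 ww (out of 4)
Looking for: black (B_) and wire-haired (W_)
P(black) = 3/4, P(wire-haired) = 3/4
P(both) = 3/4 × 3/4 = 9/16
Expected count = 9/16 × 976 = 549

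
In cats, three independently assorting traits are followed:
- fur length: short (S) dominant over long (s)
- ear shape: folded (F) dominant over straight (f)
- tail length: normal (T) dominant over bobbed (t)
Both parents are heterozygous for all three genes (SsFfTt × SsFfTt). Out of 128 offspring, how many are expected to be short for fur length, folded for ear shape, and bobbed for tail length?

Trihybrid cross: SsFfTt × SsFfTt
Each trait segregates independently with a 3:1 phenotypic ratio, so each gene contributes 3/4 (dominant) or 1/4 (recessive).
Target: short (fur length), folded (ear shape), bobbed (tail length)
Probability = product of independent per-trait probabilities
= 3/4 × 3/4 × 1/4 = 9/64
Expected count = 9/64 × 128 = 18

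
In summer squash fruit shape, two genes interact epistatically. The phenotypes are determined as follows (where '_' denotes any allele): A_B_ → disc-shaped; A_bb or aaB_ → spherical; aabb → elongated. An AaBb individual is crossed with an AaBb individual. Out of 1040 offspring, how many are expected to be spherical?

Cross: AaBb × AaBb — consider each gene separately:
A gene: Aa × Aa → 1 AA, 2 Aa, 1 aa → 3 A_ : 1 aa (out of 4)
B gene: Bb × Bb → 1 BB, 2 Bb, 1 bb → 3 B_ : 1 bb (out of 4)
Genotype classes (out of 4 × 4 = 16): A_B_ = 3×3 = 9; A_bb = 3×1 = 3; aaB_ = 1×3 = 3; aabb = 1×1 = 1
Apply the phenotype rules: A_B_ (9) → disc-shaped; A_bb (3) + aaB_ (3) → spherical; aabb (1) → elongated
Phenotype counts (out of 16): 9 disc-shaped, 6 spherical, 1 elongated
spherical: 6 out of 16 → fraction 3/8
Expected count = 3/8 × 1040 = 390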